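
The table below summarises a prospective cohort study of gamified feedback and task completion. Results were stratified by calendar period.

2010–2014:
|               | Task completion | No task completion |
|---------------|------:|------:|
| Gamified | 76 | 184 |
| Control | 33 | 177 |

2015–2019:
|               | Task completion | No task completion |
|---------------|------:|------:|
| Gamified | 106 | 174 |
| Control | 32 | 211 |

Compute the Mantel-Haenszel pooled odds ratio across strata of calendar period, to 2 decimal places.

OR_MH = Σ(aᵢdᵢ/nᵢ) / Σ(bᵢcᵢ/nᵢ), where nᵢ is the stratum total.
Stratum 1 (2010–2014): n = 470; a·d/n = 76·177/470 = 28.6213; b·c/n = 184·33/470 = 12.9191
Stratum 2 (2015–2019): n = 523; a·d/n = 106·211/523 = 42.7648; b·c/n = 174·32/523 = 10.6463
OR_MH = (28.6213 + 42.7648) / (12.9191 + 10.6463) = 71.3861 / 23.5654 = 3.02927

3.03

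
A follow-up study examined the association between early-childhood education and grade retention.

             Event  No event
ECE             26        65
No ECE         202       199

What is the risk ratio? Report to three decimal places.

0.567

Cells: a = 26, b = 65, c = 202, d = 199.
Risk in exposed = 26/91 = 0.28571; risk in unexposed = 202/401 = 0.50374.
RR = 0.28571 / 0.50374 = 0.56719
The risk is 43% lower among the exposed than among the unexposed.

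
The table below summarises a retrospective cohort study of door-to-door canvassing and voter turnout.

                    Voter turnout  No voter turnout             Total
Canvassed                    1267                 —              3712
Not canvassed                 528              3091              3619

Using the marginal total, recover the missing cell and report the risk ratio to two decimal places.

The missing cell is in the exposed row: 3712 − 1267 = 2445.
So a = 1267, b = 2445, c = 528, d = 3091.
RR = [a/(a+b)] / [c/(c+d)] = (1267/3712) / (528/3619) = 0.34133/0.14590 = 2.33950

2.34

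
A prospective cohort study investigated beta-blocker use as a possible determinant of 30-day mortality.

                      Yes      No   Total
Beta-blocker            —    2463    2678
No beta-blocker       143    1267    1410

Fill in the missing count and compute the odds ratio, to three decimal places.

0.773

The missing cell is in the exposed row: 2678 − 2463 = 215.
So a = 215, b = 2463, c = 143, d = 1267.
OR = (a·d)/(b·c) = (215 × 1267) / (2463 × 143) = 272405 / 352209 = 0.77342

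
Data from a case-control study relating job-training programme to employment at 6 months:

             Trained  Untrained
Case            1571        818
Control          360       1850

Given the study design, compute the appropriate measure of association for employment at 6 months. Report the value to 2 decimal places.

9.87

Reading the table with exposure as columns: a = 1571 (Trained, case), b = 360 (Trained, non-case), c = 818 (Untrained, case), d = 1850.
This is a case-control study: participants were sampled on outcome status, so risks in the source population cannot be estimated directly — relative risk is not valid here. The odds ratio is the appropriate measure.
OR = (a·d)/(b·c) = (1571 × 1850) / (360 × 818) = 2906350 / 294480 = 9.86943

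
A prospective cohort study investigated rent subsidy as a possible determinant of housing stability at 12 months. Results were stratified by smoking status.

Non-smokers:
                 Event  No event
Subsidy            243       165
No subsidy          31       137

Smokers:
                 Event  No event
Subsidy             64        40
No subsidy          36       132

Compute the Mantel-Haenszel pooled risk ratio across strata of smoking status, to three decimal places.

3.091

RR_MH = Σ(aᵢ·n₀ᵢ/nᵢ) / Σ(cᵢ·n₁ᵢ/nᵢ), with n₁ᵢ = aᵢ+bᵢ (exposed), n₀ᵢ = cᵢ+dᵢ (unexposed), nᵢ = n₁ᵢ+n₀ᵢ.
Stratum 1 (Non-smokers): n₁ = 408, n₀ = 168, n = 576; a·n₀/n = 243·168/576 = 70.8750; c·n₁/n = 31·408/576 = 21.9583
Stratum 2 (Smokers): n₁ = 104, n₀ = 168, n = 272; a·n₀/n = 64·168/272 = 39.5294; c·n₁/n = 36·104/272 = 13.7647
RR_MH = (70.8750 + 39.5294) / (21.9583 + 13.7647) = 110.4044 / 35.7230 = 3.09057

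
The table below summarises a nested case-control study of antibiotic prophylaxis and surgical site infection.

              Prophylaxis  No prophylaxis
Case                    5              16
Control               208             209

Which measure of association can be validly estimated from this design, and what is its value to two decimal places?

Reading the table with exposure as columns: a = 5 (Prophylaxis, case), b = 208 (Prophylaxis, non-case), c = 16 (No prophylaxis, case), d = 209.
This is a nested case-control study: participants were sampled on outcome status, so risks in the source population cannot be estimated directly — relative risk is not valid here. The odds ratio is the appropriate measure.
OR = (a·d)/(b·c) = (5 × 209) / (208 × 16) = 1045 / 3328 = 0.31400

0.31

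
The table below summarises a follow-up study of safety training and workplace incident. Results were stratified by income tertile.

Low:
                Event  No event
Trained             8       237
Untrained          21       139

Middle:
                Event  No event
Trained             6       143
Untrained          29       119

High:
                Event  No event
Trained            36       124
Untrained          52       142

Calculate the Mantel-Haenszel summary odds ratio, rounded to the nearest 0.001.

OR_MH = Σ(aᵢdᵢ/nᵢ) / Σ(bᵢcᵢ/nᵢ), where nᵢ is the stratum total.
Stratum 1 (Low): n = 405; a·d/n = 8·139/405 = 2.7457; b·c/n = 237·21/405 = 12.2889
Stratum 2 (Middle): n = 297; a·d/n = 6·119/297 = 2.4040; b·c/n = 143·29/297 = 13.9630
Stratum 3 (High): n = 354; a·d/n = 36·142/354 = 14.4407; b·c/n = 124·52/354 = 18.2147
OR_MH = (2.7457 + 2.4040 + 14.4407) / (12.2889 + 13.9630 + 18.2147) = 19.5904 / 44.4665 = 0.44056

0.441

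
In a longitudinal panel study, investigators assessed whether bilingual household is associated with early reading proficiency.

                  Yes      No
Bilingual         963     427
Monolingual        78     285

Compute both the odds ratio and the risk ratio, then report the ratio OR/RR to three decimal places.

Cells: a = 963, b = 427, c = 78, d = 285.
OR = (963·285)/(427·78) = 274455/33306 = 8.24041
Risk in exposed = 963/1390 = 0.69281; risk in unexposed = 78/363 = 0.21488; RR = 3.22421
OR/RR = 8.24041 / 3.22421 = 2.55579
The outcome is not rare, so the OR lies further from 1 than the RR.

2.556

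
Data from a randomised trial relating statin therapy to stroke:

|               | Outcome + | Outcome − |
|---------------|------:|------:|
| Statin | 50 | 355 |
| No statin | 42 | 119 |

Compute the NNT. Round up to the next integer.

Risk in treated group = 50/405 = 0.12346; risk in control = 42/161 = 0.26087.
Absolute risk reduction = 0.26087 − 0.12346 = 0.13741
NNT = 1 / ARR = 1 / 0.13741 = 7.277 → round up → 8

8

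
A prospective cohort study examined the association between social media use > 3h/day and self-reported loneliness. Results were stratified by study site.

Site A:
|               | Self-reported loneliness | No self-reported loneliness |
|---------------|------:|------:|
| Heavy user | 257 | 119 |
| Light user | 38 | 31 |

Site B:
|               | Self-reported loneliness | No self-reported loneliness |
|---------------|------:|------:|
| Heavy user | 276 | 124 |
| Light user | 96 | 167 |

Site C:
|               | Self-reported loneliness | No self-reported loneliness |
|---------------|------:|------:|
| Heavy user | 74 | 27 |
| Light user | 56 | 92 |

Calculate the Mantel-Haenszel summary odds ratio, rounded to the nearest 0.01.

3.36

OR_MH = Σ(aᵢdᵢ/nᵢ) / Σ(bᵢcᵢ/nᵢ), where nᵢ is the stratum total.
Stratum 1 (Site A): n = 445; a·d/n = 257·31/445 = 17.9034; b·c/n = 119·38/445 = 10.1618
Stratum 2 (Site B): n = 663; a·d/n = 276·167/663 = 69.5204; b·c/n = 124·96/663 = 17.9548
Stratum 3 (Site C): n = 249; a·d/n = 74·92/249 = 27.3414; b·c/n = 27·56/249 = 6.0723
OR_MH = (17.9034 + 69.5204 + 27.3414) / (10.1618 + 17.9548 + 6.0723) = 114.7651 / 34.1888 = 3.35680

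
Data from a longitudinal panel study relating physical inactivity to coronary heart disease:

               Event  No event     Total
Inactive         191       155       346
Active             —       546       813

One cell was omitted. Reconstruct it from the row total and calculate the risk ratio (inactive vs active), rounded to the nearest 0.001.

The missing cell is in the unexposed row: 813 − 546 = 267.
So a = 191, b = 155, c = 267, d = 546.
RR = [a/(a+b)] / [c/(c+d)] = (191/346) / (267/813) = 0.55202/0.32841 = 1.68088

1.681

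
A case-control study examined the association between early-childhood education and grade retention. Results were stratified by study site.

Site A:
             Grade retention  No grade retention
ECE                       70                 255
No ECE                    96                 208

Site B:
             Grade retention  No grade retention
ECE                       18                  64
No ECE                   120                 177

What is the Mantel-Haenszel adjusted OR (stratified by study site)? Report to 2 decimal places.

0.53

OR_MH = Σ(aᵢdᵢ/nᵢ) / Σ(bᵢcᵢ/nᵢ), where nᵢ is the stratum total.
Stratum 1 (Site A): n = 629; a·d/n = 70·208/629 = 23.1479; b·c/n = 255·96/629 = 38.9189
Stratum 2 (Site B): n = 379; a·d/n = 18·177/379 = 8.4063; b·c/n = 64·120/379 = 20.2639
OR_MH = (23.1479 + 8.4063) / (38.9189 + 20.2639) = 31.5542 / 59.1828 = 0.53317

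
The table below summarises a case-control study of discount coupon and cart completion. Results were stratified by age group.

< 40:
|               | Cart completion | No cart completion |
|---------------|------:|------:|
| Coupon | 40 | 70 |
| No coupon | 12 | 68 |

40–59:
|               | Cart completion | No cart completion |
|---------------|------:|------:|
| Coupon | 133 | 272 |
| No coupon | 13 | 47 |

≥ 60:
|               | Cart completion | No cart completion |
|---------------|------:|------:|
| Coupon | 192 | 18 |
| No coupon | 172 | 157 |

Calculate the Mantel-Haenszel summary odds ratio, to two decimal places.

OR_MH = Σ(aᵢdᵢ/nᵢ) / Σ(bᵢcᵢ/nᵢ), where nᵢ is the stratum total.
Stratum 1 (< 40): n = 190; a·d/n = 40·68/190 = 14.3158; b·c/n = 70·12/190 = 4.4211
Stratum 2 (40–59): n = 465; a·d/n = 133·47/465 = 13.4430; b·c/n = 272·13/465 = 7.6043
Stratum 3 (≥ 60): n = 539; a·d/n = 192·157/539 = 55.9258; b·c/n = 18·172/539 = 5.7440
OR_MH = (14.3158 + 13.4430 + 55.9258) / (4.4211 + 7.6043 + 5.7440) = 83.6846 / 17.7693 = 4.70950

4.71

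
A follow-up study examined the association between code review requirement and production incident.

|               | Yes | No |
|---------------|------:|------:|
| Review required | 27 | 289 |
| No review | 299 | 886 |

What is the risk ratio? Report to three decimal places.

0.339

Cells: a = 27, b = 289, c = 299, d = 886.
Risk in exposed = 27/316 = 0.08544; risk in unexposed = 299/1185 = 0.25232.
RR = 0.08544 / 0.25232 = 0.33863
The risk is 66% lower among the exposed than among the unexposed.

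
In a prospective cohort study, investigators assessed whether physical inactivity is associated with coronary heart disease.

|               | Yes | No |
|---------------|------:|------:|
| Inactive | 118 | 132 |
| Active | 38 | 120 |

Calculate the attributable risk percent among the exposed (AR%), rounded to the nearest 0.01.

49.05

Cells: a = 118, b = 132, c = 38, d = 120.
Risk in exposed = 118/250 = 0.47200; risk in unexposed = 38/158 = 0.24051.
RR = 0.47200/0.24051 = 1.96253
AR% = (RR − 1)/RR × 100 = (1.96253 − 1)/1.96253 × 100 = 49.0453%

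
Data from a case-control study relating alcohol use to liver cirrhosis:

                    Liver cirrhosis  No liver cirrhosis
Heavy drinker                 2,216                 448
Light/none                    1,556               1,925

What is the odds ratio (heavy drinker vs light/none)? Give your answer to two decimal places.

Cells: a = 2216, b = 448, c = 1556, d = 1925.
OR = (a·d)/(b·c) = (2216 × 1925) / (448 × 1556) = 4265800 / 697088 = 6.11946
The odds of liver cirrhosis are about 6.12 times as high in the heavy drinker group.

6.12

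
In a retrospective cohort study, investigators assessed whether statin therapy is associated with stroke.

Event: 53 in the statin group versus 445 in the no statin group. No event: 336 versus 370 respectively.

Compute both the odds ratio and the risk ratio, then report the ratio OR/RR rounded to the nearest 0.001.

0.526

From the description: a = 53, b = 336, c = 445, d = 370.
OR = (53·370)/(336·445) = 19610/149520 = 0.13115
Risk in exposed = 53/389 = 0.13625; risk in unexposed = 445/815 = 0.54601; RR = 0.24953
OR/RR = 0.13115 / 0.24953 = 0.52560
The outcome is not rare, so the OR lies further from 1 than the RR.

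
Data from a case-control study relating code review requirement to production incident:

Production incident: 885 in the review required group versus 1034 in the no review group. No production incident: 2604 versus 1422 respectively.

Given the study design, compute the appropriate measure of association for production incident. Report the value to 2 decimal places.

From the description: a = 885, b = 2604, c = 1034, d = 1422.
This is a case-control study: participants were sampled on outcome status, so risks in the source population cannot be estimated directly — relative risk is not valid here. The odds ratio is the appropriate measure.
OR = (a·d)/(b·c) = (885 × 1422) / (2604 × 1034) = 1258470 / 2692536 = 0.46739

0.47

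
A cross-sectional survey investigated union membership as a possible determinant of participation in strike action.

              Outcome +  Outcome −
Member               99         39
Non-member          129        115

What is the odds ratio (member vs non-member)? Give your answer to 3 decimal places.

2.263

Cells: a = 99, b = 39, c = 129, d = 115.
OR = (a·d)/(b·c) = (99 × 115) / (39 × 129) = 11385 / 5031 = 2.26297
The odds of participation in strike action are about 2.26 times as high in the member group.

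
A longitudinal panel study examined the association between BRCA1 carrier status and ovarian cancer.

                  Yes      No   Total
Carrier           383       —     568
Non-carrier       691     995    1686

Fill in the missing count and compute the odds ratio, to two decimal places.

The missing cell is in the exposed row: 568 − 383 = 185.
So a = 383, b = 185, c = 691, d = 995.
OR = (a·d)/(b·c) = (383 × 995) / (185 × 691) = 381085 / 127835 = 2.98107

2.98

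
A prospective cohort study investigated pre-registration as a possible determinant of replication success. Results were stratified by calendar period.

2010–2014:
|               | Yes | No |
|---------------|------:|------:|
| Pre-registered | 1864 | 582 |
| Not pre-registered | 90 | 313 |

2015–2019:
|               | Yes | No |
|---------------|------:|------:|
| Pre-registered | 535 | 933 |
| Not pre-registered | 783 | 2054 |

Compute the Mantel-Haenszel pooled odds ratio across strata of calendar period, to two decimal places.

OR_MH = Σ(aᵢdᵢ/nᵢ) / Σ(bᵢcᵢ/nᵢ), where nᵢ is the stratum total.
Stratum 1 (2010–2014): n = 2849; a·d/n = 1864·313/2849 = 204.7848; b·c/n = 582·90/2849 = 18.3854
Stratum 2 (2015–2019): n = 4305; a·d/n = 535·2054/4305 = 255.2590; b·c/n = 933·783/4305 = 169.6955
OR_MH = (204.7848 + 255.2590) / (18.3854 + 169.6955) = 460.0438 / 188.0809 = 2.44599

2.45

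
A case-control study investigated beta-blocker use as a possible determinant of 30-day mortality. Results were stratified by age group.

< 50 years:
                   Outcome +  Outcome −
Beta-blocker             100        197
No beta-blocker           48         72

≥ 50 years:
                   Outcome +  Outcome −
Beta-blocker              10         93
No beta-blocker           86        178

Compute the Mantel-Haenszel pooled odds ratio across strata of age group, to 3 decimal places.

OR_MH = Σ(aᵢdᵢ/nᵢ) / Σ(bᵢcᵢ/nᵢ), where nᵢ is the stratum total.
Stratum 1 (< 50 years): n = 417; a·d/n = 100·72/417 = 17.2662; b·c/n = 197·48/417 = 22.6763
Stratum 2 (≥ 50 years): n = 367; a·d/n = 10·178/367 = 4.8501; b·c/n = 93·86/367 = 21.7929
OR_MH = (17.2662 + 4.8501) / (22.6763 + 21.7929) = 22.1163 / 44.4692 = 0.49734

0.497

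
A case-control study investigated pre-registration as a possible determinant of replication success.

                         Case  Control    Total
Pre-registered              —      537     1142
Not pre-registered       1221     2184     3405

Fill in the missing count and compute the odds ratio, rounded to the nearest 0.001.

The missing cell is in the exposed row: 1142 − 537 = 605.
So a = 605, b = 537, c = 1221, d = 2184.
OR = (a·d)/(b·c) = (605 × 2184) / (537 × 1221) = 1321320 / 655677 = 2.01520

2.015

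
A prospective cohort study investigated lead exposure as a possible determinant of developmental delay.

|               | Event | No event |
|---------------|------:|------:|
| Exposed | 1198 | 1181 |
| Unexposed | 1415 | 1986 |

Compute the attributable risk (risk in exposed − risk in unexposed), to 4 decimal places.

0.0875

Cells: a = 1198, b = 1181, c = 1415, d = 1986.
Risk in exposed = 1198/2379 = 0.503573; risk in unexposed = 1415/3401 = 0.416054.
Risk difference = 0.503573 − 0.416054 = 0.087519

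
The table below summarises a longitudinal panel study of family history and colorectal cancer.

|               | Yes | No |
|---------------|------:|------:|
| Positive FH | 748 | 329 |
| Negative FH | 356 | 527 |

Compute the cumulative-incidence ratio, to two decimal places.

1.72

Cells: a = 748, b = 329, c = 356, d = 527.
Risk in exposed = 748/1077 = 0.69452; risk in unexposed = 356/883 = 0.40317.
RR = 0.69452 / 0.40317 = 1.72265
The risk among the exposed is 1.72 times that among the unexposed.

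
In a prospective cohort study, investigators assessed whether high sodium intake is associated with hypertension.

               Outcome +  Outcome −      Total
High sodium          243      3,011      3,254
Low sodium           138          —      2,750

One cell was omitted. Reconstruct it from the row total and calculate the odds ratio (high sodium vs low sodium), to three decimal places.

The missing cell is in the unexposed row: 2750 − 138 = 2612.
So a = 243, b = 3011, c = 138, d = 2612.
OR = (a·d)/(b·c) = (243 × 2612) / (3011 × 138) = 634716 / 415518 = 1.52753

1.528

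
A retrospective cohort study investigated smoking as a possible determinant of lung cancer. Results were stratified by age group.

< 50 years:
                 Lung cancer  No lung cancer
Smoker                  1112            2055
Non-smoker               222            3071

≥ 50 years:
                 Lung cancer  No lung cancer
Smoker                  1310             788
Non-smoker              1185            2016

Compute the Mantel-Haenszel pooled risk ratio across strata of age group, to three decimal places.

2.350

RR_MH = Σ(aᵢ·n₀ᵢ/nᵢ) / Σ(cᵢ·n₁ᵢ/nᵢ), with n₁ᵢ = aᵢ+bᵢ (exposed), n₀ᵢ = cᵢ+dᵢ (unexposed), nᵢ = n₁ᵢ+n₀ᵢ.
Stratum 1 (< 50 years): n₁ = 3167, n₀ = 3293, n = 6460; a·n₀/n = 1112·3293/6460 = 566.8446; c·n₁/n = 222·3167/6460 = 108.8350
Stratum 2 (≥ 50 years): n₁ = 2098, n₀ = 3201, n = 5299; a·n₀/n = 1310·3201/5299 = 791.3399; c·n₁/n = 1185·2098/5299 = 469.1697
RR_MH = (566.8446 + 791.3399) / (108.8350 + 469.1697) = 1358.1845 / 578.0046 = 2.34978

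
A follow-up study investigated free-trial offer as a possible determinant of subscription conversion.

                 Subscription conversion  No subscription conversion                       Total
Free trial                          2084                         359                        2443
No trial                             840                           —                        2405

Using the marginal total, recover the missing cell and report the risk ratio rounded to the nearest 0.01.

The missing cell is in the unexposed row: 2405 − 840 = 1565.
So a = 2084, b = 359, c = 840, d = 1565.
RR = [a/(a+b)] / [c/(c+d)] = (2084/2443) / (840/2405) = 0.85305/0.34927 = 2.44236

2.44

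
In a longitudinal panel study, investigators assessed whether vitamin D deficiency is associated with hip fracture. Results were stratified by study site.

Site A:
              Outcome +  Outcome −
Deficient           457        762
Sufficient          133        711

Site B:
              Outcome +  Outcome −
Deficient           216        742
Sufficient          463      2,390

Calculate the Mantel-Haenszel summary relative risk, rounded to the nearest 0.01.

RR_MH = Σ(aᵢ·n₀ᵢ/nᵢ) / Σ(cᵢ·n₁ᵢ/nᵢ), with n₁ᵢ = aᵢ+bᵢ (exposed), n₀ᵢ = cᵢ+dᵢ (unexposed), nᵢ = n₁ᵢ+n₀ᵢ.
Stratum 1 (Site A): n₁ = 1219, n₀ = 844, n = 2063; a·n₀/n = 457·844/2063 = 186.9646; c·n₁/n = 133·1219/2063 = 78.5880
Stratum 2 (Site B): n₁ = 958, n₀ = 2853, n = 3811; a·n₀/n = 216·2853/3811 = 161.7024; c·n₁/n = 463·958/3811 = 116.3878
RR_MH = (186.9646 + 161.7024) / (78.5880 + 116.3878) = 348.6671 / 194.9758 = 1.78826

1.79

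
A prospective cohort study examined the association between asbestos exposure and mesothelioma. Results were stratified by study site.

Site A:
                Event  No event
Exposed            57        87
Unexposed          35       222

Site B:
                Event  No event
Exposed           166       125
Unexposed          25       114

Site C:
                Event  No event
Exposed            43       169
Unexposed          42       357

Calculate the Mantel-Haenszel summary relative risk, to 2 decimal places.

2.68

RR_MH = Σ(aᵢ·n₀ᵢ/nᵢ) / Σ(cᵢ·n₁ᵢ/nᵢ), with n₁ᵢ = aᵢ+bᵢ (exposed), n₀ᵢ = cᵢ+dᵢ (unexposed), nᵢ = n₁ᵢ+n₀ᵢ.
Stratum 1 (Site A): n₁ = 144, n₀ = 257, n = 401; a·n₀/n = 57·257/401 = 36.5312; c·n₁/n = 35·144/401 = 12.5686
Stratum 2 (Site B): n₁ = 291, n₀ = 139, n = 430; a·n₀/n = 166·139/430 = 53.6605; c·n₁/n = 25·291/430 = 16.9186
Stratum 3 (Site C): n₁ = 212, n₀ = 399, n = 611; a·n₀/n = 43·399/611 = 28.0802; c·n₁/n = 42·212/611 = 14.5728
RR_MH = (36.5312 + 53.6605 + 28.0802) / (12.5686 + 16.9186 + 14.5728) = 118.2718 / 44.0600 = 2.68433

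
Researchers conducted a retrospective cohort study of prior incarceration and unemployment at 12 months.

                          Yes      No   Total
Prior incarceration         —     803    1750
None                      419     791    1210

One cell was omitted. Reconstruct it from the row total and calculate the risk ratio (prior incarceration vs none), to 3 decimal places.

1.563

The missing cell is in the exposed row: 1750 − 803 = 947.
So a = 947, b = 803, c = 419, d = 791.
RR = [a/(a+b)] / [c/(c+d)] = (947/1750) / (419/1210) = 0.54114/0.34628 = 1.56273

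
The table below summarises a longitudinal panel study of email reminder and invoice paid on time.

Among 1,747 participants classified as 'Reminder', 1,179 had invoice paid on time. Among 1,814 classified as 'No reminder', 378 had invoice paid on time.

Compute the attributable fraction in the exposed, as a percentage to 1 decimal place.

69.1

From the description: a = 1179, b = 568, c = 378, d = 1436.
Risk in exposed = 1179/1747 = 0.67487; risk in unexposed = 378/1814 = 0.20838.
RR = 0.67487/0.20838 = 3.23867
AR% = (RR − 1)/RR × 100 = (3.23867 − 1)/3.23867 × 100 = 69.1231%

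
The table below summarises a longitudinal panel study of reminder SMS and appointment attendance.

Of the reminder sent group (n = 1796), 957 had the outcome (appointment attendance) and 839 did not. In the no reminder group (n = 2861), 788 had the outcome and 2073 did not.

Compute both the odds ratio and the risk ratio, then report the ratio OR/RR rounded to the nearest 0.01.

1.55

From the description: a = 957, b = 839, c = 788, d = 2073.
OR = (957·2073)/(839·788) = 1983861/661132 = 3.00070
Risk in exposed = 957/1796 = 0.53285; risk in unexposed = 788/2861 = 0.27543; RR = 1.93463
OR/RR = 3.00070 / 1.93463 = 1.55105
The outcome is not rare, so the OR lies further from 1 than the RR.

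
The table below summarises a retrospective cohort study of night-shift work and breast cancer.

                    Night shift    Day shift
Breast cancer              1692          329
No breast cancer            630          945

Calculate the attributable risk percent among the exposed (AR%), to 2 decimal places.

Reading the table with exposure as columns: a = 1692 (Night shift, case), b = 630 (Night shift, non-case), c = 329 (Day shift, case), d = 945.
Risk in exposed = 1692/2322 = 0.72868; risk in unexposed = 329/1274 = 0.25824.
RR = 0.72868/0.25824 = 2.82171
AR% = (RR − 1)/RR × 100 = (2.82171 − 1)/2.82171 × 100 = 64.5604%

64.56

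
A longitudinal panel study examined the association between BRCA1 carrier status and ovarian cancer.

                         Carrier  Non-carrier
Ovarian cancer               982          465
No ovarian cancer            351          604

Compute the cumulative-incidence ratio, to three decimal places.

1.694

Reading the table with exposure as columns: a = 982 (Carrier, case), b = 351 (Carrier, non-case), c = 465 (Non-carrier, case), d = 604.
Risk in exposed = 982/1333 = 0.73668; risk in unexposed = 465/1069 = 0.43499.
RR = 0.73668 / 0.43499 = 1.69358
The risk among the exposed is 1.69 times that among the unexposed.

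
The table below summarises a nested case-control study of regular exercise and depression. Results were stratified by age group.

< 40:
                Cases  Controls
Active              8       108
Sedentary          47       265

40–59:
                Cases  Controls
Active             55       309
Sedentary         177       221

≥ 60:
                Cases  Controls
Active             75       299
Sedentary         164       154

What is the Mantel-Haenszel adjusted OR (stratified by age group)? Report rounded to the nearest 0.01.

0.24

OR_MH = Σ(aᵢdᵢ/nᵢ) / Σ(bᵢcᵢ/nᵢ), where nᵢ is the stratum total.
Stratum 1 (< 40): n = 428; a·d/n = 8·265/428 = 4.9533; b·c/n = 108·47/428 = 11.8598
Stratum 2 (40–59): n = 762; a·d/n = 55·221/762 = 15.9514; b·c/n = 309·177/762 = 71.7756
Stratum 3 (≥ 60): n = 692; a·d/n = 75·154/692 = 16.6908; b·c/n = 299·164/692 = 70.8613
OR_MH = (4.9533 + 15.9514 + 16.6908) / (11.8598 + 71.7756 + 70.8613) = 37.5955 / 154.4967 = 0.24334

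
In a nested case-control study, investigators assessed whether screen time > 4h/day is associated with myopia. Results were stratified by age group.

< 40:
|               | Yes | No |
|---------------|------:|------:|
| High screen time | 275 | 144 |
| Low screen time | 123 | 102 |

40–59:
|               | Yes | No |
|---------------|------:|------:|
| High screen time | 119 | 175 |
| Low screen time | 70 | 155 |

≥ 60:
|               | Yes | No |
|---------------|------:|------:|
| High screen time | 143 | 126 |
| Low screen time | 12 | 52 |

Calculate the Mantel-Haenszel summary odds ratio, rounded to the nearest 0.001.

1.823

OR_MH = Σ(aᵢdᵢ/nᵢ) / Σ(bᵢcᵢ/nᵢ), where nᵢ is the stratum total.
Stratum 1 (< 40): n = 644; a·d/n = 275·102/644 = 43.5559; b·c/n = 144·123/644 = 27.5031
Stratum 2 (40–59): n = 519; a·d/n = 119·155/519 = 35.5395; b·c/n = 175·70/519 = 23.6031
Stratum 3 (≥ 60): n = 333; a·d/n = 143·52/333 = 22.3303; b·c/n = 126·12/333 = 4.5405
OR_MH = (43.5559 + 35.5395 + 22.3303) / (27.5031 + 23.6031 + 4.5405) = 101.4257 / 55.6467 = 1.82267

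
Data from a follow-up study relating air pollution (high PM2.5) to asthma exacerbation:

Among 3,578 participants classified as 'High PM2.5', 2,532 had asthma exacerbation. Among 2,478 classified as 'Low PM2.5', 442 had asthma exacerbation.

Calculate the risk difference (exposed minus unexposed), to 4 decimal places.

From the description: a = 2532, b = 1046, c = 442, d = 2036.
Risk in exposed = 2532/3578 = 0.707658; risk in unexposed = 442/2478 = 0.178370.
Risk difference = 0.707658 − 0.178370 = 0.529288

0.5293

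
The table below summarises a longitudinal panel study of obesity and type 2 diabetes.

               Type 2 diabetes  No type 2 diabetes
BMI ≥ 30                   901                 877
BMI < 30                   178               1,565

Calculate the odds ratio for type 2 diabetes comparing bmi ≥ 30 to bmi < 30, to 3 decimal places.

Cells: a = 901, b = 877, c = 178, d = 1565.
OR = (a·d)/(b·c) = (901 × 1565) / (877 × 178) = 1410065 / 156106 = 9.03274
The odds of type 2 diabetes are about 9.03 times as high in the bmi ≥ 30 group.

9.033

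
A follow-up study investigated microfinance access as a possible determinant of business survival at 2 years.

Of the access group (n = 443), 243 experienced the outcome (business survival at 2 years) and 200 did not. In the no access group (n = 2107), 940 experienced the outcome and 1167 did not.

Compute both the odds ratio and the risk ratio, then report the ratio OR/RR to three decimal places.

From the description: a = 243, b = 200, c = 940, d = 1167.
OR = (243·1167)/(200·940) = 283581/188000 = 1.50841
Risk in exposed = 243/443 = 0.54853; risk in unexposed = 940/2107 = 0.44613; RR = 1.22953
OR/RR = 1.50841 / 1.22953 = 1.22682
The outcome is not rare, so the OR lies further from 1 than the RR.

1.227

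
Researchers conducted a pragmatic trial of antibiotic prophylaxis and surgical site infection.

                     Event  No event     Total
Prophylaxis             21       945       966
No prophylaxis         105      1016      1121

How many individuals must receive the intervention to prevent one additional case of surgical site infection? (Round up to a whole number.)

14

Risk in treated group = 21/966 = 0.02174; risk in control = 105/1121 = 0.09367.
Absolute risk reduction = 0.09367 − 0.02174 = 0.07193
NNT = 1 / ARR = 1 / 0.07193 = 13.903 → round up → 14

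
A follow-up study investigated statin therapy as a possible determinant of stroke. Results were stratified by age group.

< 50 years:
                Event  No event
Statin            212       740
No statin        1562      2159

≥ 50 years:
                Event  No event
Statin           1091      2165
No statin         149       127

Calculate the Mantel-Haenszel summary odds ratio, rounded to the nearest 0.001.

OR_MH = Σ(aᵢdᵢ/nᵢ) / Σ(bᵢcᵢ/nᵢ), where nᵢ is the stratum total.
Stratum 1 (< 50 years): n = 4673; a·d/n = 212·2159/4673 = 97.9474; b·c/n = 740·1562/4673 = 247.3529
Stratum 2 (≥ 50 years): n = 3532; a·d/n = 1091·127/3532 = 39.2290; b·c/n = 2165·149/3532 = 91.3321
OR_MH = (97.9474 + 39.2290) / (247.3529 + 91.3321) = 137.1764 / 338.6850 = 0.40503

0.405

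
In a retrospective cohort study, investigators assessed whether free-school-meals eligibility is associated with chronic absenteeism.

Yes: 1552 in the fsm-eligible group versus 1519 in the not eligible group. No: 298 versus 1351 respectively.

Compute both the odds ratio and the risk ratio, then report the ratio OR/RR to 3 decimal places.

2.922

From the description: a = 1552, b = 298, c = 1519, d = 1351.
OR = (1552·1351)/(298·1519) = 2096752/452662 = 4.63205
Risk in exposed = 1552/1850 = 0.83892; risk in unexposed = 1519/2870 = 0.52927; RR = 1.58505
OR/RR = 4.63205 / 1.58505 = 2.92233
The outcome is not rare, so the OR lies further from 1 than the RR.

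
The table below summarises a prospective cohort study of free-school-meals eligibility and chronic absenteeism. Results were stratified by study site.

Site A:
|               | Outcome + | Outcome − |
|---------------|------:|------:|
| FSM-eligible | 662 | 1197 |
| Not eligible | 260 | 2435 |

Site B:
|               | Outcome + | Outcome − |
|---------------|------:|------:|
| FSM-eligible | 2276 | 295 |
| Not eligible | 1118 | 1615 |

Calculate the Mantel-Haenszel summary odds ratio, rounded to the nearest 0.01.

OR_MH = Σ(aᵢdᵢ/nᵢ) / Σ(bᵢcᵢ/nᵢ), where nᵢ is the stratum total.
Stratum 1 (Site A): n = 4554; a·d/n = 662·2435/4554 = 353.9679; b·c/n = 1197·260/4554 = 68.3399
Stratum 2 (Site B): n = 5304; a·d/n = 2276·1615/5304 = 693.0128; b·c/n = 295·1118/5304 = 62.1814
OR_MH = (353.9679 + 693.0128) / (68.3399 + 62.1814) = 1046.9808 / 130.5213 = 8.02153

8.02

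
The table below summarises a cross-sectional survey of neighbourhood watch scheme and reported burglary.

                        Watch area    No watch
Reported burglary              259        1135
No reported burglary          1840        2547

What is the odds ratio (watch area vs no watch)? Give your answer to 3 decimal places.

Reading the table with exposure as columns: a = 259 (Watch area, case), b = 1840 (Watch area, non-case), c = 1135 (No watch, case), d = 2547.
OR = (a·d)/(b·c) = (259 × 2547) / (1840 × 1135) = 659673 / 2088400 = 0.31587
Exposure is associated with lower odds of reported burglary (OR = 0.32 < 1).

0.316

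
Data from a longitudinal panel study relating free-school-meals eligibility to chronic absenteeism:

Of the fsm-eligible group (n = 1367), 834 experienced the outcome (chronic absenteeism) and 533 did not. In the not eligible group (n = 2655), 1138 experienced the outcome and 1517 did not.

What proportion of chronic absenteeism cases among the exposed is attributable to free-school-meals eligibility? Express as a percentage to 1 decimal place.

From the description: a = 834, b = 533, c = 1138, d = 1517.
Risk in exposed = 834/1367 = 0.61010; risk in unexposed = 1138/2655 = 0.42863.
RR = 0.61010/0.42863 = 1.42338
AR% = (RR − 1)/RR × 100 = (1.42338 − 1)/1.42338 × 100 = 29.7445%

29.7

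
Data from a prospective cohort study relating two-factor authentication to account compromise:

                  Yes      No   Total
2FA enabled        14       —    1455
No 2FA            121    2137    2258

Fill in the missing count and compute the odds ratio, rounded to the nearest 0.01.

The missing cell is in the exposed row: 1455 − 14 = 1441.
So a = 14, b = 1441, c = 121, d = 2137.
OR = (a·d)/(b·c) = (14 × 2137) / (1441 × 121) = 29918 / 174361 = 0.17159

0.17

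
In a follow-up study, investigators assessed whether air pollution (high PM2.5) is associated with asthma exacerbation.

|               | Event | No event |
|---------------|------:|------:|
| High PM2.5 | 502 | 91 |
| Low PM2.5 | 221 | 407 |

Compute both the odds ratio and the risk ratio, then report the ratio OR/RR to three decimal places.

4.223

Cells: a = 502, b = 91, c = 221, d = 407.
OR = (502·407)/(91·221) = 204314/20111 = 10.15932
Risk in exposed = 502/593 = 0.84654; risk in unexposed = 221/628 = 0.35191; RR = 2.40556
OR/RR = 10.15932 / 2.40556 = 4.22326
The outcome is not rare, so the OR lies further from 1 than the RR.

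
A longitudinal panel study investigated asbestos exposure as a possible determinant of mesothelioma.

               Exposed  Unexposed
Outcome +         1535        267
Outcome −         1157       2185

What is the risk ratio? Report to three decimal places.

5.237

Reading the table with exposure as columns: a = 1535 (Exposed, case), b = 1157 (Exposed, non-case), c = 267 (Unexposed, case), d = 2185.
Risk in exposed = 1535/2692 = 0.57021; risk in unexposed = 267/2452 = 0.10889.
RR = 0.57021 / 0.10889 = 5.23652
The risk among the exposed is 5.24 times that among the unexposed.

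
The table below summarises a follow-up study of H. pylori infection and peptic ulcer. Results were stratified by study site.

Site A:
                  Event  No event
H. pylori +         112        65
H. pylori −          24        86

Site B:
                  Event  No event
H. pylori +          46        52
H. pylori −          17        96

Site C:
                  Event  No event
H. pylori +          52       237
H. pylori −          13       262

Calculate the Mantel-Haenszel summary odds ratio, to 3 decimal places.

5.213

OR_MH = Σ(aᵢdᵢ/nᵢ) / Σ(bᵢcᵢ/nᵢ), where nᵢ is the stratum total.
Stratum 1 (Site A): n = 287; a·d/n = 112·86/287 = 33.5610; b·c/n = 65·24/287 = 5.4355
Stratum 2 (Site B): n = 211; a·d/n = 46·96/211 = 20.9289; b·c/n = 52·17/211 = 4.1896
Stratum 3 (Site C): n = 564; a·d/n = 52·262/564 = 24.1560; b·c/n = 237·13/564 = 5.4628
OR_MH = (33.5610 + 20.9289 + 24.1560) / (5.4355 + 4.1896 + 5.4628) = 78.6459 / 15.0879 = 5.21252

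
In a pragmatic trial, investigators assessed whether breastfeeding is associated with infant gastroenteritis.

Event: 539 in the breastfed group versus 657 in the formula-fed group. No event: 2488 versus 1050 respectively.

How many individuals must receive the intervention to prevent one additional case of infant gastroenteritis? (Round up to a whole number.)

5

Risk in treated group = 539/3027 = 0.17806; risk in control = 657/1707 = 0.38489.
Absolute risk reduction = 0.38489 − 0.17806 = 0.20682
NNT = 1 / ARR = 1 / 0.20682 = 4.835 → round up → 5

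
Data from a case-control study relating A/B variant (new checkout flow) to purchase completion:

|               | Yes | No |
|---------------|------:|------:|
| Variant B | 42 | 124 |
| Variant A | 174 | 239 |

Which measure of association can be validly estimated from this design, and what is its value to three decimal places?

0.465

Cells: a = 42, b = 124, c = 174, d = 239.
This is a case-control study: participants were sampled on outcome status, so risks in the source population cannot be estimated directly — relative risk is not valid here. The odds ratio is the appropriate measure.
OR = (a·d)/(b·c) = (42 × 239) / (124 × 174) = 10038 / 21576 = 0.46524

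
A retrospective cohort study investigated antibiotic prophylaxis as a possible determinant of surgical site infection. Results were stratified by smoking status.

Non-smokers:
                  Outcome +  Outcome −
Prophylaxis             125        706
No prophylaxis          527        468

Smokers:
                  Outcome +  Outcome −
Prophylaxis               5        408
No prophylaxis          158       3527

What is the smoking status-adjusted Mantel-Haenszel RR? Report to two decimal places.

RR_MH = Σ(aᵢ·n₀ᵢ/nᵢ) / Σ(cᵢ·n₁ᵢ/nᵢ), with n₁ᵢ = aᵢ+bᵢ (exposed), n₀ᵢ = cᵢ+dᵢ (unexposed), nᵢ = n₁ᵢ+n₀ᵢ.
Stratum 1 (Non-smokers): n₁ = 831, n₀ = 995, n = 1826; a·n₀/n = 125·995/1826 = 68.1134; c·n₁/n = 527·831/1826 = 239.8341
Stratum 2 (Smokers): n₁ = 413, n₀ = 3685, n = 4098; a·n₀/n = 5·3685/4098 = 4.4961; c·n₁/n = 158·413/4098 = 15.9234
RR_MH = (68.1134 + 4.4961) / (239.8341 + 15.9234) = 72.6095 / 255.7574 = 0.28390

0.28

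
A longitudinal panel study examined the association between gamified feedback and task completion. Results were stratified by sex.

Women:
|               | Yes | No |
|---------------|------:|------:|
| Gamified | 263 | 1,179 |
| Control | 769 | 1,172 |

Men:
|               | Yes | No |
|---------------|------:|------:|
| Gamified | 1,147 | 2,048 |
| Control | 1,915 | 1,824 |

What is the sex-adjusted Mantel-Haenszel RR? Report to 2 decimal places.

0.64

RR_MH = Σ(aᵢ·n₀ᵢ/nᵢ) / Σ(cᵢ·n₁ᵢ/nᵢ), with n₁ᵢ = aᵢ+bᵢ (exposed), n₀ᵢ = cᵢ+dᵢ (unexposed), nᵢ = n₁ᵢ+n₀ᵢ.
Stratum 1 (Women): n₁ = 1442, n₀ = 1941, n = 3383; a·n₀/n = 263·1941/3383 = 150.8965; c·n₁/n = 769·1442/3383 = 327.7854
Stratum 2 (Men): n₁ = 3195, n₀ = 3739, n = 6934; a·n₀/n = 1147·3739/6934 = 618.4934; c·n₁/n = 1915·3195/6934 = 882.3803
RR_MH = (150.8965 + 618.4934) / (327.7854 + 882.3803) = 769.3899 / 1210.1657 = 0.63577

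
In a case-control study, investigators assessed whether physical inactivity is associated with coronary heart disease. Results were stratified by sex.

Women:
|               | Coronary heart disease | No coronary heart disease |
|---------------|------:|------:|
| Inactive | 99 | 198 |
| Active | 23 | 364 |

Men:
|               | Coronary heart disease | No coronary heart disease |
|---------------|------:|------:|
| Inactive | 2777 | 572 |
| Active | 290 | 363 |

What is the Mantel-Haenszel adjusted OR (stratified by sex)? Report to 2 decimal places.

OR_MH = Σ(aᵢdᵢ/nᵢ) / Σ(bᵢcᵢ/nᵢ), where nᵢ is the stratum total.
Stratum 1 (Women): n = 684; a·d/n = 99·364/684 = 52.6842; b·c/n = 198·23/684 = 6.6579
Stratum 2 (Men): n = 4002; a·d/n = 2777·363/4002 = 251.8868; b·c/n = 572·290/4002 = 41.4493
OR_MH = (52.6842 + 251.8868) / (6.6579 + 41.4493) = 304.5710 / 48.1072 = 6.33109

6.33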